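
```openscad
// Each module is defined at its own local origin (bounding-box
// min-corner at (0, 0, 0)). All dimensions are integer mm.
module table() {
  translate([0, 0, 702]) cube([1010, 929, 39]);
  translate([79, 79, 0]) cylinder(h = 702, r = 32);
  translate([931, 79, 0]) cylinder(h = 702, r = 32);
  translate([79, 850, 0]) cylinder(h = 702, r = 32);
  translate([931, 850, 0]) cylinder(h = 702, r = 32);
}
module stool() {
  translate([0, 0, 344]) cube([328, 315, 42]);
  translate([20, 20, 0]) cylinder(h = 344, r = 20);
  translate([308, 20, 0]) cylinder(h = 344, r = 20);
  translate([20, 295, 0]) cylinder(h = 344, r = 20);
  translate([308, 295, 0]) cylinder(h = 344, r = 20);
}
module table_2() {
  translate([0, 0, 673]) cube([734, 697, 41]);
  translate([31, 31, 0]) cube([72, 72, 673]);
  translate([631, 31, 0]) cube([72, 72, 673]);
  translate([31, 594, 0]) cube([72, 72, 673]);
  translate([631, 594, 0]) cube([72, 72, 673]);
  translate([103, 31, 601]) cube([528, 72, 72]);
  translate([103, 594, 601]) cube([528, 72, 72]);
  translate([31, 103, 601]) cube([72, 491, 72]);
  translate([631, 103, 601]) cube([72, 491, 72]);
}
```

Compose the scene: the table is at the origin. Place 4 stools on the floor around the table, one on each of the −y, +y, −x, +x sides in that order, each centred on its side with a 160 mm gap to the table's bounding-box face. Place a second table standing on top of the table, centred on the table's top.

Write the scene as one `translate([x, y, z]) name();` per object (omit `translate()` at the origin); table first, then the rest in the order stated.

table();
translate([341, -475, 0]) stool();
translate([341, 1089, 0]) stool();
translate([-488, 307, 0]) stool();
translate([1170, 307, 0]) stool();
translate([138, 116, 741]) table_2();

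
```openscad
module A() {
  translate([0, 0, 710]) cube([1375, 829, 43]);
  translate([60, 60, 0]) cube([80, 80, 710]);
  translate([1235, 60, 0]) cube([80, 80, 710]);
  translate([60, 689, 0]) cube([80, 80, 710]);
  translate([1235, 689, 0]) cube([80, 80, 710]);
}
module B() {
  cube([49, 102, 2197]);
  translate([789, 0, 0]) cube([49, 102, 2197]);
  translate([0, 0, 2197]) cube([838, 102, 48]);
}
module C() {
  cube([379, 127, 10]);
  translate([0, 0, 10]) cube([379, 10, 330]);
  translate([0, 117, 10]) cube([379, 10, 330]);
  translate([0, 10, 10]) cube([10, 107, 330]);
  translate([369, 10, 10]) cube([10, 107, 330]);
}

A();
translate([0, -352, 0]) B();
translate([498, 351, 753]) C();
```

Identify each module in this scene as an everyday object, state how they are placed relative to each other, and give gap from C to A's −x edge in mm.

The open box's min-x is at 498; the table's min-x is 0; gap = 498 mm.

A is a table. B is a door frame. C is an open box. The door frame is on the floor beside the table on its −y side. The open box is on top of the table, centred. The gap from the open box to the table's −x edge is 498 mm.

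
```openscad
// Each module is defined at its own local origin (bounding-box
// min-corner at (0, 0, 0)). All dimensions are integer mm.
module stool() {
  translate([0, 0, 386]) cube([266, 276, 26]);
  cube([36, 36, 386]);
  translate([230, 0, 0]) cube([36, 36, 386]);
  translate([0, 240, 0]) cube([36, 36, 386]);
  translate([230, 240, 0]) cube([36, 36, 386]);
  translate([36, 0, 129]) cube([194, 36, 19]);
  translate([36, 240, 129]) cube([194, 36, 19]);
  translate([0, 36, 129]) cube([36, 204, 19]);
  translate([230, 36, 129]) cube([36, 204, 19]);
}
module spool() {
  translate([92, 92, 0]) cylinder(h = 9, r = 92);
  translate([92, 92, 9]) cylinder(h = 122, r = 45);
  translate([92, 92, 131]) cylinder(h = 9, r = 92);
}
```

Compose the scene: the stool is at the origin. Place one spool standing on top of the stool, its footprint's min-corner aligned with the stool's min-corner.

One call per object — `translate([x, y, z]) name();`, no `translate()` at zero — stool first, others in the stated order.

stool();
translate([0, 0, 412]) spool();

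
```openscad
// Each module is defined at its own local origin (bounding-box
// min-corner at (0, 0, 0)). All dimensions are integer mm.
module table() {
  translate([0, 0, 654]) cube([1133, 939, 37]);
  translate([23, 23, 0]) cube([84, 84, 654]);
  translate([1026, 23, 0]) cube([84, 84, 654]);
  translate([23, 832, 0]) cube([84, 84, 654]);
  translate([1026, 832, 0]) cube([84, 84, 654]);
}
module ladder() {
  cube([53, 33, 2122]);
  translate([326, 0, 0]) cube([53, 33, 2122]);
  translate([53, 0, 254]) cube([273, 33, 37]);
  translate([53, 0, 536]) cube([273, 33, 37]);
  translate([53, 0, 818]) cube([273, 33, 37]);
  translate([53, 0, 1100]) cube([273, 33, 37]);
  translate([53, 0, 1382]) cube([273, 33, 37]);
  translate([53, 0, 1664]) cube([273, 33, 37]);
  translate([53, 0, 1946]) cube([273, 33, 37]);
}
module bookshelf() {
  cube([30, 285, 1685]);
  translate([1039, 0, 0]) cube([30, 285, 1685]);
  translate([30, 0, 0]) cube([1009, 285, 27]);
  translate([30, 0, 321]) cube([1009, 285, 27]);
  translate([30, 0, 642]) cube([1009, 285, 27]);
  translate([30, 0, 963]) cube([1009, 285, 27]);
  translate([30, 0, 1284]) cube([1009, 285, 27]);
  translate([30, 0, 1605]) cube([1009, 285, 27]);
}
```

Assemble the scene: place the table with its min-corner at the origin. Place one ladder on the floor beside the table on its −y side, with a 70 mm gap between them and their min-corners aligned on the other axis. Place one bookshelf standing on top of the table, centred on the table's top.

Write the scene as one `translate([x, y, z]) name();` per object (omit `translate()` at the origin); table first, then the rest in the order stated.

table();
translate([0, -103, 0]) ladder();
translate([32, 327, 691]) bookshelf();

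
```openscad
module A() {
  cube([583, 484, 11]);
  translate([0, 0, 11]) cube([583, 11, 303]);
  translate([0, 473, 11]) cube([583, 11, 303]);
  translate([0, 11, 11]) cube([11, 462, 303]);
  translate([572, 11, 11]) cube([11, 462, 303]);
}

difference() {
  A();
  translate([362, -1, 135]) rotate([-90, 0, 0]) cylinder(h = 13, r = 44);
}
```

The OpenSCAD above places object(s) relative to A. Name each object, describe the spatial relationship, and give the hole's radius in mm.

A is an open box. The open box has a circular hole through its front wall. The hole's radius is 44 mm.

The subtracted cylinder has r = 44 mm.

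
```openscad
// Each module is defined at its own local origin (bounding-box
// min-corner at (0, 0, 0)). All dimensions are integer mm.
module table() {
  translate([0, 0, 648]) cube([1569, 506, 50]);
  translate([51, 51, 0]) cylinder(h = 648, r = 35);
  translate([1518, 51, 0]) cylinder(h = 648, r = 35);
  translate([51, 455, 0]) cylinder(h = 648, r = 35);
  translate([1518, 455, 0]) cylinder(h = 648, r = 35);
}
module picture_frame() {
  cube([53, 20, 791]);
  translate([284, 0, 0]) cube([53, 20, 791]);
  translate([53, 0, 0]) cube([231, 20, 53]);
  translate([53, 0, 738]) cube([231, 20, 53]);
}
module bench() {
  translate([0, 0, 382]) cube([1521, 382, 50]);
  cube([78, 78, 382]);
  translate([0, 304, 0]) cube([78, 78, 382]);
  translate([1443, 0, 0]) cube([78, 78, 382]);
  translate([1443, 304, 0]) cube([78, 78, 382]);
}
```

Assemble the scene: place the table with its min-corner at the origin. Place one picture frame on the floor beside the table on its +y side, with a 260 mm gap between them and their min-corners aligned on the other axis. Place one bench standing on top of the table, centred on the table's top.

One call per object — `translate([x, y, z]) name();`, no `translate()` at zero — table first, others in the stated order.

table();
translate([0, 766, 0]) picture_frame();
translate([24, 62, 698]) bench();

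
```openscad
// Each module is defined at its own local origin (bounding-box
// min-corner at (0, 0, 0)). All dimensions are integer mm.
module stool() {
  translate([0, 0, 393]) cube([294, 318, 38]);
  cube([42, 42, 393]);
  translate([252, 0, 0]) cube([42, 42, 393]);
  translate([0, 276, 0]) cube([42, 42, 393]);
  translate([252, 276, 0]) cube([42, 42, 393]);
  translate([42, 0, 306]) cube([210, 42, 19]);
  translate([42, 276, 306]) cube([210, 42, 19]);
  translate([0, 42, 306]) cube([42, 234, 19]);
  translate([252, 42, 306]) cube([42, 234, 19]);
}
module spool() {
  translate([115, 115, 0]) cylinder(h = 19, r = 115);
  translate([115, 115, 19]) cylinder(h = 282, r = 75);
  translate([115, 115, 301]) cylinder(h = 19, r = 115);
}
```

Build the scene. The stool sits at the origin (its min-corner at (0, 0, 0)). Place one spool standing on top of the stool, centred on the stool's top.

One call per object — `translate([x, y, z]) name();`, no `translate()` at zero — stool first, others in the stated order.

stool();
translate([32, 44, 431]) spool();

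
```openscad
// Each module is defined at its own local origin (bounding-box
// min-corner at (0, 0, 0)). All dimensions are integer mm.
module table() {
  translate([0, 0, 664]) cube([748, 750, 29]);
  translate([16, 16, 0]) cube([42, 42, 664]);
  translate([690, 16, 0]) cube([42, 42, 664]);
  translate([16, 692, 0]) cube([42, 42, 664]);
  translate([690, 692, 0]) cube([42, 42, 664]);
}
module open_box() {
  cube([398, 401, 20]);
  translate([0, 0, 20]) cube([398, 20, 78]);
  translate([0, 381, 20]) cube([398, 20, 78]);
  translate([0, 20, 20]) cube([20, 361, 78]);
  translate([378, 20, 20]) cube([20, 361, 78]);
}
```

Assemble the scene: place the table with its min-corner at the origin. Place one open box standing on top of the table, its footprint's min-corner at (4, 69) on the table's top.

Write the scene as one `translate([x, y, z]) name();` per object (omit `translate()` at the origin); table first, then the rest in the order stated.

table();
translate([4, 69, 693]) open_box();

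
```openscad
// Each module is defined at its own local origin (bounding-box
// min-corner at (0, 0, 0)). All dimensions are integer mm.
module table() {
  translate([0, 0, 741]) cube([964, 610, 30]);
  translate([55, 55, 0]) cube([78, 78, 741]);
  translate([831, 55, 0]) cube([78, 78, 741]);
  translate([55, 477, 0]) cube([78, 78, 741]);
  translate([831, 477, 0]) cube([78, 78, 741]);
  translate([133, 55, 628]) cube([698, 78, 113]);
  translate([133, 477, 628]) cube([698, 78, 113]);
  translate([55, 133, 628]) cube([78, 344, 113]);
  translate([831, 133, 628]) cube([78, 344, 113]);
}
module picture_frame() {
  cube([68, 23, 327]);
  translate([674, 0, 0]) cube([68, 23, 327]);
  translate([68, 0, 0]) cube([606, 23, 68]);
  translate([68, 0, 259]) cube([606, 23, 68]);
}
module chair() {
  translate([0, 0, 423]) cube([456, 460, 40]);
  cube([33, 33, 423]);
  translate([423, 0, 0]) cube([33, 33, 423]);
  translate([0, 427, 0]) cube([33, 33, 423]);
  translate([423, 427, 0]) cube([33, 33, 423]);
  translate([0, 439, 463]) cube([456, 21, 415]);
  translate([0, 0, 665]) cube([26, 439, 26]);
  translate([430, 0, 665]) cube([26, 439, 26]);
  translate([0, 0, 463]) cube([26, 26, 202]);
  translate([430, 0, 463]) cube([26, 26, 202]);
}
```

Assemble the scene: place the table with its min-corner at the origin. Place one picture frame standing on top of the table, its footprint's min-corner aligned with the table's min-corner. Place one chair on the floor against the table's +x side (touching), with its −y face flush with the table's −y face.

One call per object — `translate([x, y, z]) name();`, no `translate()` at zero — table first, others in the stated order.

table();
translate([0, 0, 771]) picture_frame();
translate([964, 0, 0]) chair();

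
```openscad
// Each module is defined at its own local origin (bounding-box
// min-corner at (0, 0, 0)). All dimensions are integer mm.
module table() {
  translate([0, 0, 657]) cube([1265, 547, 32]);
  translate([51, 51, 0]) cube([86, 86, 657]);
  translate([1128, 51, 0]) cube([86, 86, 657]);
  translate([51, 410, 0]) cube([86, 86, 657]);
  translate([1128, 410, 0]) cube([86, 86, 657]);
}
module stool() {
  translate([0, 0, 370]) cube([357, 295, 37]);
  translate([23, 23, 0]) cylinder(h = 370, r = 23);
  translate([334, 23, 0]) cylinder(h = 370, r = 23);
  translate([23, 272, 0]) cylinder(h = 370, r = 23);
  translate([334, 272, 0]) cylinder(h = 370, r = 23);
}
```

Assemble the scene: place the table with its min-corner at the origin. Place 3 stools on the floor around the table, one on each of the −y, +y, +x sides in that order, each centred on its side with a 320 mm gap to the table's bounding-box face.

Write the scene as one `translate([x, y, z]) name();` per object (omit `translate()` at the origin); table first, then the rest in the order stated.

table();
translate([454, -615, 0]) stool();
translate([454, 867, 0]) stool();
translate([1585, 126, 0]) stool();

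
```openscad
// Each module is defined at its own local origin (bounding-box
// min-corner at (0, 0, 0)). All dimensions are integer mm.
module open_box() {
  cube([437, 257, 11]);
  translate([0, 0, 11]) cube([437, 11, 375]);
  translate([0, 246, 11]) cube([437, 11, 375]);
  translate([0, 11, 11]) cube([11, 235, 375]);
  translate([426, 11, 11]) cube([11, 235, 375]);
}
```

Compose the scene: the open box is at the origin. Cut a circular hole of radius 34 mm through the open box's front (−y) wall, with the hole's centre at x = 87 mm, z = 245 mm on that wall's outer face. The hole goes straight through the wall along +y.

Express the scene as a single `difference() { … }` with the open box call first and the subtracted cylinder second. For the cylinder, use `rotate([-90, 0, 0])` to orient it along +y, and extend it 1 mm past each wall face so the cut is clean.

difference() {
  open_box();
  translate([87, -1, 245]) rotate([-90, 0, 0]) cylinder(h = 13, r = 34);
}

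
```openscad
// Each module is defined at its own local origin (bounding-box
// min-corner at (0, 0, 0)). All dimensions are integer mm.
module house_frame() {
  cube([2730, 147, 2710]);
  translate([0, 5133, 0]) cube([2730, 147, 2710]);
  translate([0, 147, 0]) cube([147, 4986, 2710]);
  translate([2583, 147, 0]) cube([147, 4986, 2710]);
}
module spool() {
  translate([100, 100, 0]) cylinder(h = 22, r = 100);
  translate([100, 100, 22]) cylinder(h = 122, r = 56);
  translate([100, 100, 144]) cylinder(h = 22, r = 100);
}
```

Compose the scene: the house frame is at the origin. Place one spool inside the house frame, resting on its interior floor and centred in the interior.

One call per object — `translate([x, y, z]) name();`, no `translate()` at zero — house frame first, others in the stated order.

house_frame();
translate([1265, 2540, 0]) spool();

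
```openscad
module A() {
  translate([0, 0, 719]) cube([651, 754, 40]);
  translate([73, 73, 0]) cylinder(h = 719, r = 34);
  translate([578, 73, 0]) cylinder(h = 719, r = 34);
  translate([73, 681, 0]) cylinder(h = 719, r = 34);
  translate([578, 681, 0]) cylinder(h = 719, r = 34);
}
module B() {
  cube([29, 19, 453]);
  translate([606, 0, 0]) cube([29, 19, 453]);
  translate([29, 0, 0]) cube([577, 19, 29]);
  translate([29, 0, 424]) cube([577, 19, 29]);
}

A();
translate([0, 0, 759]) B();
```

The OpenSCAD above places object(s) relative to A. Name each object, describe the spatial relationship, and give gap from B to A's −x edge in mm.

The picture frame's min-x is at 0; the table's min-x is 0; gap = 0 mm.

A is a table. B is a picture frame. The picture frame is on top of the table. The gap from the picture frame to the table's −x edge is 0 mm.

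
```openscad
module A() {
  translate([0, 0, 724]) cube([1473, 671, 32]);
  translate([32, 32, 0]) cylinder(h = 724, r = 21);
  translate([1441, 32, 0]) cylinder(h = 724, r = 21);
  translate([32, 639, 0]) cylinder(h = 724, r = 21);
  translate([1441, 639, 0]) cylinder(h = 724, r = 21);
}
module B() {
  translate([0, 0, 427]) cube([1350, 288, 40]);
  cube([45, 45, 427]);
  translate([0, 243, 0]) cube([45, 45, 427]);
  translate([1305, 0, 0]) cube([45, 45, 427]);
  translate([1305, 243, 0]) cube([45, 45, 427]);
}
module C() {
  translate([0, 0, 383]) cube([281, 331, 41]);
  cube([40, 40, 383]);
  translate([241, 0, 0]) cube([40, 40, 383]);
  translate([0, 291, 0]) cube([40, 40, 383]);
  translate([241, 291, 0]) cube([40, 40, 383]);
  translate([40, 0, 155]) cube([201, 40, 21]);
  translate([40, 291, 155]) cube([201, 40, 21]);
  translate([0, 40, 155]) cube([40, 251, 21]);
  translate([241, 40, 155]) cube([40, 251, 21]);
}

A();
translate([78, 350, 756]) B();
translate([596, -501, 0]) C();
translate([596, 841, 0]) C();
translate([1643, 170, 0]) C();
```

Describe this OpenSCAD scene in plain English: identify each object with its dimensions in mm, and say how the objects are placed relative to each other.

A is a table with a 1473×671 mm rectangular top, 32 mm thick, top surface at z = 756 mm, supported by four round legs of 42 mm diameter, each leg's bounding box inset 11 mm from the nearest pair of top edges, running from the floor.

B is a bench: a 1350×288 mm seat slab, 40 mm thick, top at z = 467 mm, on four 45×45 mm square legs flush with the seat corners and standing on z = 0.

C is a four-legged stool. The seat is a 281×331×41 mm slab whose top surface is at z = 424 mm; four square legs, each 40×40 mm in cross-section, run from the floor (z = 0) to the underside of the seat, each flush with a corner of the seat. Four stretchers, 40 mm wide and 21 mm tall, connect adjacent legs with their undersides at z = 155 mm, each running between the inner faces of the legs it joins and aligned with the legs' outer faces on the other axis.

The bench is on top of the table. Three stools sit around the table at the −y, +y, +x sides.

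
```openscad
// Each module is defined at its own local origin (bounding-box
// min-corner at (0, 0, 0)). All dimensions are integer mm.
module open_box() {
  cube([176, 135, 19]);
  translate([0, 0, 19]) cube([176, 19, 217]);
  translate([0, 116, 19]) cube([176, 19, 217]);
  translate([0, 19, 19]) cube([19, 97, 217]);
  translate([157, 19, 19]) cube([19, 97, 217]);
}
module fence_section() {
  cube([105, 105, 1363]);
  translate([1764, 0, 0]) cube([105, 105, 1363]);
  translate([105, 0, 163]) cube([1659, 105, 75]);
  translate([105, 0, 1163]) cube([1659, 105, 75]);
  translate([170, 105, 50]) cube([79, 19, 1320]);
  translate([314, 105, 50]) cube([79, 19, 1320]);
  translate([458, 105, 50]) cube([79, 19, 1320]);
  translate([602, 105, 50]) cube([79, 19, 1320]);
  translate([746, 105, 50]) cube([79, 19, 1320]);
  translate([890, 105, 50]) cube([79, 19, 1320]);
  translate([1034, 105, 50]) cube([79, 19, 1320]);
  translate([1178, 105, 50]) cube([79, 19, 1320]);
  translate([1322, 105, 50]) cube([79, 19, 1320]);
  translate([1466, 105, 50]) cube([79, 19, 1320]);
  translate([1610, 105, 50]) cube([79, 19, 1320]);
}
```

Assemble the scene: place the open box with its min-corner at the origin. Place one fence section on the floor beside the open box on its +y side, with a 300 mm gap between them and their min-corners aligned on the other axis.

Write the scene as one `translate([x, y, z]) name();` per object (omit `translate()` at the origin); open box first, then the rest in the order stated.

open_box();
translate([0, 435, 0]) fence_section();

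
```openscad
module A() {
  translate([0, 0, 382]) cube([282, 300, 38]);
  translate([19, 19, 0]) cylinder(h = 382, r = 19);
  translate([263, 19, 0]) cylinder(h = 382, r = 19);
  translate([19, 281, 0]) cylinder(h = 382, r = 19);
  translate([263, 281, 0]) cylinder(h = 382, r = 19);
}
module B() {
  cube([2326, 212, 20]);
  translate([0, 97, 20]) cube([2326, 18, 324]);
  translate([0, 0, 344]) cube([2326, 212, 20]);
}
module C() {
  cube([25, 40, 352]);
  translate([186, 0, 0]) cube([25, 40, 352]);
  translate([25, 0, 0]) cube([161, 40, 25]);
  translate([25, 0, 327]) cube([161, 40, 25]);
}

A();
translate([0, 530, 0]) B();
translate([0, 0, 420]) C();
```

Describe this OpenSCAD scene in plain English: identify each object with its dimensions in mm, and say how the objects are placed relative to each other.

A is a four-legged stool. The seat is 282×300 mm, 38 mm thick, top at z = 420 mm. It stands on four round legs, each 38 mm in diameter, from z = 0 to the seat underside, each leg's axis is inset half a diameter from the nearest pair of seat edges (so the leg's bounding box is flush with the corner).

B is an I-beam lying along x, 2326 mm long. Overall section height 364 mm. Two flanges 212 mm wide (y) and 20 mm thick, one on the floor and one at the top; a web 18 mm thick runs between them, centred on the flange width.

C is a picture frame with a 161×302 mm rectangular opening (x by z) and a uniform 25 mm border on every side. Frame depth is 40 mm along y. It is built from two vertical stiles running the full outside height and two horizontal rails spanning the gap between the stiles.

The I-beam is on the floor beside the stool on its +y side. The picture frame is on top of the stool.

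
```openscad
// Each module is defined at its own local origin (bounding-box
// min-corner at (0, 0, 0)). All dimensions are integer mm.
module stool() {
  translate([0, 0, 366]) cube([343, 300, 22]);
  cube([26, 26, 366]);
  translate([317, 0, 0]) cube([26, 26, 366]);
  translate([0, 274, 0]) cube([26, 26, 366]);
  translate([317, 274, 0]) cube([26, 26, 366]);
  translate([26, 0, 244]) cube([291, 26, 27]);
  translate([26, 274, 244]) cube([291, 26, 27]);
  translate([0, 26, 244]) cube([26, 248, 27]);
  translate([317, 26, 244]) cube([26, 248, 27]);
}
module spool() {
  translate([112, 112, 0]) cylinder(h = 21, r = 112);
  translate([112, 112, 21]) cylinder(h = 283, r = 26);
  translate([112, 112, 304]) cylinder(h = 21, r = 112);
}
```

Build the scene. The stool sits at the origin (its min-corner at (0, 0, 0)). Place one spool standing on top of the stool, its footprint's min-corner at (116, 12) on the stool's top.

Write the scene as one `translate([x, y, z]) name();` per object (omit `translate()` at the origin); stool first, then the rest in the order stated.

stool();
translate([116, 12, 388]) spool();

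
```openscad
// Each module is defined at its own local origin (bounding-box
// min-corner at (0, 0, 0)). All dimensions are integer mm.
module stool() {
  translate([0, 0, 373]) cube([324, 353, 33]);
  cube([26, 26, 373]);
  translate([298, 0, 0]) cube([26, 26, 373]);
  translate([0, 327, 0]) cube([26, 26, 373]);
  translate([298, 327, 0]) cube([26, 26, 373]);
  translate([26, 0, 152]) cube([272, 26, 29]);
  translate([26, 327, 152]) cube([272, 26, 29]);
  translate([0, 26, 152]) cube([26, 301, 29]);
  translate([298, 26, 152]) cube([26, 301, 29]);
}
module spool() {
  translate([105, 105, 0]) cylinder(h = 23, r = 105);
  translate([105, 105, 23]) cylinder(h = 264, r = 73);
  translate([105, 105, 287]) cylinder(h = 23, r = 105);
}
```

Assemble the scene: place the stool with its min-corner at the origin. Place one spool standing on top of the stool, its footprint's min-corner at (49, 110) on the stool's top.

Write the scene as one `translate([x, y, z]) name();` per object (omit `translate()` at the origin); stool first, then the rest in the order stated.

stool();
translate([49, 110, 406]) spool();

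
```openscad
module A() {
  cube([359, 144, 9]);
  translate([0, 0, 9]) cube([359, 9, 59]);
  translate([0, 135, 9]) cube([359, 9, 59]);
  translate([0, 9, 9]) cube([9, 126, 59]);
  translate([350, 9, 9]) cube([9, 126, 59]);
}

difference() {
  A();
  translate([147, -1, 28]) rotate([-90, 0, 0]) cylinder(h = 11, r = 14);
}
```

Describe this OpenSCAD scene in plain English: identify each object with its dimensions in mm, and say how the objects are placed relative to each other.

A is an open-topped rectangular box: outside dimensions 359×144×68 mm, with a uniform wall and base thickness of 9 mm. The base is a full 359×144 slab on the floor; four walls sit on top of the base. The front and back walls (the −y and +y sides) span the full width; the two side walls fit between them.

The open box has a circular hole of radius 14 mm through its front wall, centred at (x = 147, z = 28).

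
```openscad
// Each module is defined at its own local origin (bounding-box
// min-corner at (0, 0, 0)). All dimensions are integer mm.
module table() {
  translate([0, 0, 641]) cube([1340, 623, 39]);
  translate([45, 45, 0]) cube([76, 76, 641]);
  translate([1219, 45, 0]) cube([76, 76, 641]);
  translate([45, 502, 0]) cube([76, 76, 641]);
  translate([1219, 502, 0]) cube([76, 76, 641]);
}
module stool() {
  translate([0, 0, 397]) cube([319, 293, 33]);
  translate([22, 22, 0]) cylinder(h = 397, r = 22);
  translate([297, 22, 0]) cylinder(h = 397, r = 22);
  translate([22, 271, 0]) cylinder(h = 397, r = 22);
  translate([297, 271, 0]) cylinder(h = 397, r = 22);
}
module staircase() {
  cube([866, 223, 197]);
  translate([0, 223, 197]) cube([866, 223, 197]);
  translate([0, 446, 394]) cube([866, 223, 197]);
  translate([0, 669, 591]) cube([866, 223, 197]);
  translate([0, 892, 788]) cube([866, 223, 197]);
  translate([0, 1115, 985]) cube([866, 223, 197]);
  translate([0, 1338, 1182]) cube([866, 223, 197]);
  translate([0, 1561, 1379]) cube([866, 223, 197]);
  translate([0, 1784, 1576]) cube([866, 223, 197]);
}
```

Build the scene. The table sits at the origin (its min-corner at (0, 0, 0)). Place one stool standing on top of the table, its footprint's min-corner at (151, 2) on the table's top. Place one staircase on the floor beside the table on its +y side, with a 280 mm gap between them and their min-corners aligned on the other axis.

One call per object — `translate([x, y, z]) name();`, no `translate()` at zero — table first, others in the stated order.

table();
translate([151, 2, 680]) stool();
translate([0, 903, 0]) staircase();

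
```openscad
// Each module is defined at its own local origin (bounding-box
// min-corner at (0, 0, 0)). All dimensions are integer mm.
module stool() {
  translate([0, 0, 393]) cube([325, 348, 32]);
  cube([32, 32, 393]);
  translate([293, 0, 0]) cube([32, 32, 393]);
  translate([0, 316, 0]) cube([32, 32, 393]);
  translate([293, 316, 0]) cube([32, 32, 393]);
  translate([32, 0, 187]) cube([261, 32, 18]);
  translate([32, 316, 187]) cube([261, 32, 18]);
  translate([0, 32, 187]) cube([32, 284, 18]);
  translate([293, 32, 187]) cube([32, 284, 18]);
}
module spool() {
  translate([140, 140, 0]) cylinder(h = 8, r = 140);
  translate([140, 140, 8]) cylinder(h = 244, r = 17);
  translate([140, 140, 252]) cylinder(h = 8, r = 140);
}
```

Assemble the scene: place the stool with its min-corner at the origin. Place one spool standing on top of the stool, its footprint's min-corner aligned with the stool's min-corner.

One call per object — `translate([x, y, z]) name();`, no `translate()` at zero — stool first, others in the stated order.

stool();
translate([0, 0, 425]) spool();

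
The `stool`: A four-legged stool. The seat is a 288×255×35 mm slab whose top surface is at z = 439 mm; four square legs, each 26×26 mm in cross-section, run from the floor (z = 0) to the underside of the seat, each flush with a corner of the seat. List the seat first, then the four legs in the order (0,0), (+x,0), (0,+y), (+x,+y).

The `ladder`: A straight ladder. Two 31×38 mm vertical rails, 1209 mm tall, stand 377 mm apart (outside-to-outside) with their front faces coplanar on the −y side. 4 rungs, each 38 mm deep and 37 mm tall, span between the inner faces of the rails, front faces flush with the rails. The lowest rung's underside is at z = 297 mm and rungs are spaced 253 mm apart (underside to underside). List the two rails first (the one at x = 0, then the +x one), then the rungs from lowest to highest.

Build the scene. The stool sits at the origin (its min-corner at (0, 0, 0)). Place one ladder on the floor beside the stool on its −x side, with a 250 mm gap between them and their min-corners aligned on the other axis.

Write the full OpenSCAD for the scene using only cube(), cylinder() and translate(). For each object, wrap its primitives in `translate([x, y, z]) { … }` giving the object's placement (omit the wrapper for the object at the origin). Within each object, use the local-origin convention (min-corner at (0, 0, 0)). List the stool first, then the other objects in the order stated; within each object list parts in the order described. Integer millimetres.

translate([0, 0, 404]) cube([288, 255, 35]);
cube([26, 26, 404]);
translate([262, 0, 0]) cube([26, 26, 404]);
translate([0, 229, 0]) cube([26, 26, 404]);
translate([262, 229, 0]) cube([26, 26, 404]);
translate([-627, 0, 0]) {
  cube([31, 38, 1209]);
  translate([346, 0, 0]) cube([31, 38, 1209]);
  translate([31, 0, 297]) cube([315, 38, 37]);
  translate([31, 0, 550]) cube([315, 38, 37]);
  translate([31, 0, 803]) cube([315, 38, 37]);
  translate([31, 0, 1056]) cube([315, 38, 37]);
}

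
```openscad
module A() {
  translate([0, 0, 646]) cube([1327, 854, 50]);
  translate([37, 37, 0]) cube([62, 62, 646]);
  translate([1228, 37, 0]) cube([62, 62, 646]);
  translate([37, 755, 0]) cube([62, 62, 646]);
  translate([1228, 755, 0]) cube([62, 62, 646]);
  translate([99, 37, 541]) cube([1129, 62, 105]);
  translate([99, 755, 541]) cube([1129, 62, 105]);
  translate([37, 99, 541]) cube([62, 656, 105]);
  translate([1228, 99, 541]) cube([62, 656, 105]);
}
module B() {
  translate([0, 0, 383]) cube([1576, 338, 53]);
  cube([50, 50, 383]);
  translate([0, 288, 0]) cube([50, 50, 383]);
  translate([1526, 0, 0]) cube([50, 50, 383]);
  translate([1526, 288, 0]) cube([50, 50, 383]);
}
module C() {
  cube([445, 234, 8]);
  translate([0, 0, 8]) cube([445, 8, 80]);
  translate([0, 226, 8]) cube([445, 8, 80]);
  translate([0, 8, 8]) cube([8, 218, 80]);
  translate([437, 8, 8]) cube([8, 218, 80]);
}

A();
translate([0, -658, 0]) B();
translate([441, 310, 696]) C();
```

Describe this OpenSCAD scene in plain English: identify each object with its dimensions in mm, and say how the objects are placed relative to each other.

A is a table with a 1327×854 mm rectangular top, 50 mm thick, top surface at z = 696 mm, supported by four 62×62 mm square legs, each inset 37 mm from the nearest pair of top edges, running from the floor. Four apron rails, 62 mm thick and 105 mm tall, run between adjacent legs with their top edges flush with the underside of the top and their outer faces flush with the legs' outer faces.

B is a long wooden bench with a 1576 mm (x) × 338 mm (y) seat, 53 mm thick, its top surface 436 mm above the floor. Four 50 mm square legs at the seat corners, flush with the edges, run from z = 0 to the seat underside.

C is an open storage box with external size 445×234×88 mm and wall thickness 8 mm (the base is also 8 mm thick). The base covers the whole footprint; the four walls stand on the base, with the y-facing walls full-width and the x-facing walls fitting between their inner faces.

The bench is on the floor beside the table on its −y side. The open box is on top of the table, centred.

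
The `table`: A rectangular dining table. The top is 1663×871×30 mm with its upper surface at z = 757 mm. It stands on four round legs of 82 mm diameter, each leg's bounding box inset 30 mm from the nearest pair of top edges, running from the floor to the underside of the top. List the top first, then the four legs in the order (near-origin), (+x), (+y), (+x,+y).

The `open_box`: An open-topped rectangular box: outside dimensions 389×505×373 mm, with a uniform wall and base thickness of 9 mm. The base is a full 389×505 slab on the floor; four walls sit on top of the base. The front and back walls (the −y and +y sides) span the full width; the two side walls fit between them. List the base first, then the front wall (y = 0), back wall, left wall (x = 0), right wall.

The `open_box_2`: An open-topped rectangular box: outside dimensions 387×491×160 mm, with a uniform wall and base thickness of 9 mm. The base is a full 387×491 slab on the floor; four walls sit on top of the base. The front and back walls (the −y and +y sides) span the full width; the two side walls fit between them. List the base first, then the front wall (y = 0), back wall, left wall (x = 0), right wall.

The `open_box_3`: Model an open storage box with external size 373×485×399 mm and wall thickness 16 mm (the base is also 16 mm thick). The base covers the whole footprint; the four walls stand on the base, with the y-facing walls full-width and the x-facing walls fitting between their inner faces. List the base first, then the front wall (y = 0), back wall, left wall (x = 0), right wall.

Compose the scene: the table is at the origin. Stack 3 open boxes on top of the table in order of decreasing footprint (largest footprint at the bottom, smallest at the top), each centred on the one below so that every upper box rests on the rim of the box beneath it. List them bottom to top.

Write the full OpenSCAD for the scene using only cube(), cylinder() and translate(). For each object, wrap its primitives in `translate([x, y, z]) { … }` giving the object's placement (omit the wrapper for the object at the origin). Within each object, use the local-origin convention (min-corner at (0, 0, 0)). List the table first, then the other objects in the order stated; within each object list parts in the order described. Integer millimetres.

translate([0, 0, 727]) cube([1663, 871, 30]);
translate([71, 71, 0]) cylinder(h = 727, r = 41);
translate([1592, 71, 0]) cylinder(h = 727, r = 41);
translate([71, 800, 0]) cylinder(h = 727, r = 41);
translate([1592, 800, 0]) cylinder(h = 727, r = 41);
translate([637, 183, 757]) {
  cube([389, 505, 9]);
  translate([0, 0, 9]) cube([389, 9, 364]);
  translate([0, 496, 9]) cube([389, 9, 364]);
  translate([0, 9, 9]) cube([9, 487, 364]);
  translate([380, 9, 9]) cube([9, 487, 364]);
}
translate([638, 190, 1130]) {
  cube([387, 491, 9]);
  translate([0, 0, 9]) cube([387, 9, 151]);
  translate([0, 482, 9]) cube([387, 9, 151]);
  translate([0, 9, 9]) cube([9, 473, 151]);
  translate([378, 9, 9]) cube([9, 473, 151]);
}
translate([645, 193, 1290]) {
  cube([373, 485, 16]);
  translate([0, 0, 16]) cube([373, 16, 383]);
  translate([0, 469, 16]) cube([373, 16, 383]);
  translate([0, 16, 16]) cube([16, 453, 383]);
  translate([357, 16, 16]) cube([16, 453, 383]);
}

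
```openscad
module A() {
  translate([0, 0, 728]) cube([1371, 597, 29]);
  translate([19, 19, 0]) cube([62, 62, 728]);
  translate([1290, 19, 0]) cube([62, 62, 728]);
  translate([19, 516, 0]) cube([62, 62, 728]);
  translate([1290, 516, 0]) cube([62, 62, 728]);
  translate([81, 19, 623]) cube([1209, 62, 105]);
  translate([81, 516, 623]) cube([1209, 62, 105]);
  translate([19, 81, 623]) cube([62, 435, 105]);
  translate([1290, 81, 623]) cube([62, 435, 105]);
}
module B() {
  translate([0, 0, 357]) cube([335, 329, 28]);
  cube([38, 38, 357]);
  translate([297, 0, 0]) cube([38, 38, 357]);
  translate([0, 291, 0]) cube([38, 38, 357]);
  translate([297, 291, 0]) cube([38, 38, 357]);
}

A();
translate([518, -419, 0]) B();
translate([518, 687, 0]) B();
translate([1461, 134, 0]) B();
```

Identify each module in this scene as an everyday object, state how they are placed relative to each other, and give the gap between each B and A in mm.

Each stool's nearest face is 90 mm from the table's bounding box.

A is a table. B is a stool. Three stools sit around the table at the −y, +y, +x sides. The gap between each stool and the table is 90 mm.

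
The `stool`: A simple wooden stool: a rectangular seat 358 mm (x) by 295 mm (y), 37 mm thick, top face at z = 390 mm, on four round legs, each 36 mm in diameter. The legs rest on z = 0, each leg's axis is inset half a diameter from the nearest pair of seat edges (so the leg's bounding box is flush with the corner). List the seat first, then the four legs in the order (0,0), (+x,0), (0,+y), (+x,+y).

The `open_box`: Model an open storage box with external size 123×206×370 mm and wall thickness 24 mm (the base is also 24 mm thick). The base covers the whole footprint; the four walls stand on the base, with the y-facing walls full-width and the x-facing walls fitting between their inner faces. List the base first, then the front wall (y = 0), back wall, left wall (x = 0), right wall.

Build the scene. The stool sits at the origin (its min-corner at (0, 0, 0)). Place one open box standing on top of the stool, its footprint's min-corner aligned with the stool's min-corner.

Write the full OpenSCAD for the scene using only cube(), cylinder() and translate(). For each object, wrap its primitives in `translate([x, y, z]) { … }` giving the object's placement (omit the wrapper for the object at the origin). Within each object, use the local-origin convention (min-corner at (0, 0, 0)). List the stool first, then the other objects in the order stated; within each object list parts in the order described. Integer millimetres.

translate([0, 0, 353]) cube([358, 295, 37]);
translate([18, 18, 0]) cylinder(h = 353, r = 18);
translate([340, 18, 0]) cylinder(h = 353, r = 18);
translate([18, 277, 0]) cylinder(h = 353, r = 18);
translate([340, 277, 0]) cylinder(h = 353, r = 18);
translate([0, 0, 390]) {
  cube([123, 206, 24]);
  translate([0, 0, 24]) cube([123, 24, 346]);
  translate([0, 182, 24]) cube([123, 24, 346]);
  translate([0, 24, 24]) cube([24, 158, 346]);
  translate([99, 24, 24]) cube([24, 158, 346]);
}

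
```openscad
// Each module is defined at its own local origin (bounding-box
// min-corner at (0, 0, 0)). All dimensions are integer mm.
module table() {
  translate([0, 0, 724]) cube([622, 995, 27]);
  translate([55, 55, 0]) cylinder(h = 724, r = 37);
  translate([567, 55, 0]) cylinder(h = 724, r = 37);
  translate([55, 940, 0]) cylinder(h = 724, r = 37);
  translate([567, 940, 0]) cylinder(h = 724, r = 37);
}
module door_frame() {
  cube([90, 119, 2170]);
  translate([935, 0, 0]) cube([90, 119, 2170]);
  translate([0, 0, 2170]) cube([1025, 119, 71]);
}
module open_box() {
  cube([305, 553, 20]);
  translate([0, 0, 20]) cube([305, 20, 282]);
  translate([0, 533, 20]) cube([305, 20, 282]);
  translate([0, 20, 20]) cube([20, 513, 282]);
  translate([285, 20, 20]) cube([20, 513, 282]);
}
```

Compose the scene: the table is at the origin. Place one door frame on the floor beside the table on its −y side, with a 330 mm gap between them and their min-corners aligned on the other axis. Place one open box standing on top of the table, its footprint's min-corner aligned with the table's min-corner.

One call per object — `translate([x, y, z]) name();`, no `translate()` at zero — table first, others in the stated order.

table();
translate([0, -449, 0]) door_frame();
translate([0, 0, 751]) open_box();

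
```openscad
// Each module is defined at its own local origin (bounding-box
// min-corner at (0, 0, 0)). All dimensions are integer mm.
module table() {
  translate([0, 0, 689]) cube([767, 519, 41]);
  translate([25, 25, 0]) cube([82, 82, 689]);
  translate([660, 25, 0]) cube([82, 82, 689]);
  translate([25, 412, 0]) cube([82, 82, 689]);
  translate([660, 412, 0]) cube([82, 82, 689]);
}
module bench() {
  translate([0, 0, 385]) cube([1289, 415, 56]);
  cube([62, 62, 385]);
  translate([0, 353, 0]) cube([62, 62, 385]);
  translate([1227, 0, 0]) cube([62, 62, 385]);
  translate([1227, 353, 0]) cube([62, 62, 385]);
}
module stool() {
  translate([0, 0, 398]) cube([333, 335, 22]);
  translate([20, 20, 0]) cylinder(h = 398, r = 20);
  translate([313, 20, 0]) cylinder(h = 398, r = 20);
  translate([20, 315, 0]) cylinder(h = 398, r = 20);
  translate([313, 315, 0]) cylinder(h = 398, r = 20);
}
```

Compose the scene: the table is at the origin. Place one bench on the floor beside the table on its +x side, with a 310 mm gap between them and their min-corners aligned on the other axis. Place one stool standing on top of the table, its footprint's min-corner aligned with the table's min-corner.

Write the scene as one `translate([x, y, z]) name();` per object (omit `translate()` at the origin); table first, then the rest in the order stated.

table();
translate([1077, 0, 0]) bench();
translate([0, 0, 730]) stool();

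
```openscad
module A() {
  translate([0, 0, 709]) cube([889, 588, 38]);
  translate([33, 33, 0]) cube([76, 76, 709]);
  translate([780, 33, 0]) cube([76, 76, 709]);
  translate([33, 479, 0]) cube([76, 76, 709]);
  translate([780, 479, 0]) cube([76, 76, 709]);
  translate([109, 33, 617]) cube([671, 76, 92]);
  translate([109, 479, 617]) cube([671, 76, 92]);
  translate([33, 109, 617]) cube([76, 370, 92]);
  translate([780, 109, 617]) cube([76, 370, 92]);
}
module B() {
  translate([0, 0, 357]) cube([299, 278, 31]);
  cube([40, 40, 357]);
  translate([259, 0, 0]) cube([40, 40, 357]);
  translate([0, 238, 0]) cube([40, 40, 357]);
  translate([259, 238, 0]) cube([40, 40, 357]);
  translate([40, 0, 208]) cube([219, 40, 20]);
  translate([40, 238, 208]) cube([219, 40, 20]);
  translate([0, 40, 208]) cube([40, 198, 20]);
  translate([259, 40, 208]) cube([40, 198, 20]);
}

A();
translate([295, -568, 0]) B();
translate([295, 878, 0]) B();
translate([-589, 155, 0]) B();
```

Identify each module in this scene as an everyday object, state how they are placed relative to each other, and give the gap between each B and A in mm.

A is a table. B is a stool. Three stools sit around the table at the −y, +y, −x sides. The gap between each stool and the table is 290 mm.

Each stool's nearest face is 290 mm from the table's bounding box.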